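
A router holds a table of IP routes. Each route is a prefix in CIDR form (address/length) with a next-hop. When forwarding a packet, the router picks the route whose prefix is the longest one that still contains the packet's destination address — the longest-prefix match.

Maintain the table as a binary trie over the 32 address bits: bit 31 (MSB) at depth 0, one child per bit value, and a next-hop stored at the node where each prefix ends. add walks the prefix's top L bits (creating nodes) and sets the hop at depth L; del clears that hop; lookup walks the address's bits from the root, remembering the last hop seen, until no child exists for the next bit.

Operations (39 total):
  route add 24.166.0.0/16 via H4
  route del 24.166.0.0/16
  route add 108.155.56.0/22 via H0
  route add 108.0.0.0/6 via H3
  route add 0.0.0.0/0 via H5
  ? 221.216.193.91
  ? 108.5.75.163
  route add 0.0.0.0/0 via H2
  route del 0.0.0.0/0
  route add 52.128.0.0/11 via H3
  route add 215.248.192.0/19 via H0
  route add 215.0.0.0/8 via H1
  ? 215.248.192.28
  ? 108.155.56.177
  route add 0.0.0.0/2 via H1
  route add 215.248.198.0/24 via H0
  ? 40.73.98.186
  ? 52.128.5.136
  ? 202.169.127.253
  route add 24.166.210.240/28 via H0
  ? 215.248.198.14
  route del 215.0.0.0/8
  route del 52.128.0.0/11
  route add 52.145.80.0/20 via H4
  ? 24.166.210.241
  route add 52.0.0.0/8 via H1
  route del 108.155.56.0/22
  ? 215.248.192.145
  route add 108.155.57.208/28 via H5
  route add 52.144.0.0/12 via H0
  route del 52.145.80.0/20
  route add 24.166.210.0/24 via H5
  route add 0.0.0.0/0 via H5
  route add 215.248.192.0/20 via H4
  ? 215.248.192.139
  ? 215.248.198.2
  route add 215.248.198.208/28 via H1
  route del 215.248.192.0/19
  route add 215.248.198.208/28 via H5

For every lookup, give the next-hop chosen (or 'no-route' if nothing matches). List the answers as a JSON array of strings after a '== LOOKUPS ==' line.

Trace:
  + 24.166.0.0/16 (H4) depth=16
  - 24.166.0.0/16 clear@16
  + 108.155.56.0/22 (H0) depth=22
  + 108.0.0.0/6 (H3) depth=6
  + 0.0.0.0/0 (H5) depth=0
  lookup 221.216.193.91: bits ε walk d0:H5 -> H5
  lookup 108.5.75.163: bits 01101100 walk d0:H5→d1:-→d2:-→d3:-→d4:-→d5:-→d6:H3→d7:-→d8:- -> H3
  + 0.0.0.0/0 (H2) depth=0
  - 0.0.0.0/0 clear@0
  + 52.128.0.0/11 (H3) depth=11
  + 215.248.192.0/19 (H0) depth=19
  + 215.0.0.0/8 (H1) depth=8
  lookup 215.248.192.28: bits 1101011111111000110 walk d0:-→d1:-→d2:-→d3:-→d4:-→d5:-→d6:-→d7:-→d8:H1→d9:-→d10:-→d11:-→d12:-→d13:-→d14:-→d15:-→d16:-→d17:-→d18:-→d19:H0 -> H0
  lookup 108.155.56.177: bits 0110110010011011001110 walk d0:-→d1:-→d2:-→d3:-→d4:-→d5:-→d6:H3→d7:-→d8:-→d9:-→d10:-→d11:-→d12:-→d13:-→d14:-→d15:-→d16:-→d17:-→d18:-→d19:-→d20:-→d21:-→d22:H0 -> H0
  + 0.0.0.0/2 (H1) depth=2
  + 215.248.198.0/24 (H0) depth=24
  lookup 40.73.98.186: bits 001 walk d0:-→d1:-→d2:H1→d3:- -> H1
  lookup 52.128.5.136: bits 00110100100 walk d0:-→d1:-→d2:H1→d3:-→d4:-→d5:-→d6:-→d7:-→d8:-→d9:-→d10:-→d11:H3 -> H3
  lookup 202.169.127.253: bits 110 walk d0:-→d1:-→d2:-→d3:- -> no-route
  + 24.166.210.240/28 (H0) depth=28
  lookup 215.248.198.14: bits 110101111111100011000110 walk d0:-→d1:-→d2:-→d3:-→d4:-→d5:-→d6:-→d7:-→d8:H1→d9:-→d10:-→d11:-→d12:-→d13:-→d14:-→d15:-→d16:-→d17:-→d18:-→d19:H0→d20:-→d21:-→d22:-→d23:-→d24:H0 -> H0
  - 215.0.0.0/8 clear@8
  - 52.128.0.0/11 clear@11
  + 52.145.80.0/20 (H4) depth=20
  lookup 24.166.210.241: bits 0001100010100110110100101111 walk d0:-→d1:-→d2:H1→d3:-→d4:-→d5:-→d6:-→d7:-→d8:-→d9:-→d10:-→d11:-→d12:-→d13:-→d14:-→d15:-→d16:-→d17:-→d18:-→d19:-→d20:-→d21:-→d22:-→d23:-→d24:-→d25:-→d26:-→d27:-→d28:H0 -> H0
  + 52.0.0.0/8 (H1) depth=8
  - 108.155.56.0/22 clear@22
  lookup 215.248.192.145: bits 110101111111100011000 walk d0:-→d1:-→d2:-→d3:-→d4:-→d5:-→d6:-→d7:-→d8:-→d9:-→d10:-→d11:-→d12:-→d13:-→d14:-→d15:-→d16:-→d17:-→d18:-→d19:H0→d20:-→d21:- -> H0
  + 108.155.57.208/28 (H5) depth=28
  + 52.144.0.0/12 (H0) depth=12
  - 52.145.80.0/20 clear@20
  + 24.166.210.0/24 (H5) depth=24
  + 0.0.0.0/0 (H5) depth=0
  + 215.248.192.0/20 (H4) depth=20
  lookup 215.248.192.139: bits 110101111111100011000 walk d0:H5→d1:-→d2:-→d3:-→d4:-→d5:-→d6:-→d7:-→d8:-→d9:-→d10:-→d11:-→d12:-→d13:-→d14:-→d15:-→d16:-→d17:-→d18:-→d19:H0→d20:H4→d21:- -> H4
  lookup 215.248.198.2: bits 110101111111100011000110 walk d0:H5→d1:-→d2:-→d3:-→d4:-→d5:-→d6:-→d7:-→d8:-→d9:-→d10:-→d11:-→d12:-→d13:-→d14:-→d15:-→d16:-→d17:-→d18:-→d19:H0→d20:H4→d21:-→d22:-→d23:-→d24:H0 -> H0
  + 215.248.198.208/28 (H1) depth=28
  - 215.248.192.0/19 clear@19
  + 215.248.198.208/28 (H5) depth=28

== LOOKUPS ==
["H5","H3","H0","H0","H1","H3","no-route","H0","H0","H0","H4","H0"]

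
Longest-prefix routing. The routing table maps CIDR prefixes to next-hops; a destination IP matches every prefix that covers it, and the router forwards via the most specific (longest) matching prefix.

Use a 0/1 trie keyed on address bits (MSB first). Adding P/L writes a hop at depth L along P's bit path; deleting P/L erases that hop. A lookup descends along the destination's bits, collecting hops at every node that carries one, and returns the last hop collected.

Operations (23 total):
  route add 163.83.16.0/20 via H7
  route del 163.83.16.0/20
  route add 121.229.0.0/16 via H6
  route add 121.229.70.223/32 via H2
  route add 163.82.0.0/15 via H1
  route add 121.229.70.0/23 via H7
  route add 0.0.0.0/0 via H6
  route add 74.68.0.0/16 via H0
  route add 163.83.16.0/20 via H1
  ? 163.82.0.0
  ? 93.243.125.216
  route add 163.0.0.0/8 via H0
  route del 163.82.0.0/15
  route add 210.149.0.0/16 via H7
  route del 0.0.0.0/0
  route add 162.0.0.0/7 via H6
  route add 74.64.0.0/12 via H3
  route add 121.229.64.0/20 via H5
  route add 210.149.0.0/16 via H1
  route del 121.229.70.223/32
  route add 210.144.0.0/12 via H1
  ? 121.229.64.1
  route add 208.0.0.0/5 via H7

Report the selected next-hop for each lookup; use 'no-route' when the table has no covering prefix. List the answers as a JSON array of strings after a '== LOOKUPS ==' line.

Process each operation:
  add 163.83.16.0/20 -> H7 at depth 20
  del 163.83.16.0/20 (clear depth 20)
  add 121.229.0.0/16 -> H6 at depth 16
  add 121.229.70.223/32 -> H2 at depth 32
  add 163.82.0.0/15 -> H1 at depth 15
  add 121.229.70.0/23 -> H7 at depth 23
  add 0.0.0.0/0 -> H6 at depth 0
  add 74.68.0.0/16 -> H0 at depth 16
  add 163.83.16.0/20 -> H1 at depth 20
  ? 163.82.0.0  path d0:H6→d1:-→d2:-→d3:-→d4:-→d5:-→d6:-→d7:-→d8:-→d9:-→d10:-→d11:-→d12:-→d13:-→d14:-→d15:H1  best=H1
  ? 93.243.125.216  path d0:H6→d1:-→d2:-→d3:-  best=H6
  add 163.0.0.0/8 -> H0 at depth 8
  del 163.82.0.0/15 (clear depth 15)
  add 210.149.0.0/16 -> H7 at depth 16
  del 0.0.0.0/0 (clear depth 0)
  add 162.0.0.0/7 -> H6 at depth 7
  add 74.64.0.0/12 -> H3 at depth 12
  add 121.229.64.0/20 -> H5 at depth 20
  add 210.149.0.0/16 -> H1 at depth 16
  del 121.229.70.223/32 (clear depth 32)
  add 210.144.0.0/12 -> H1 at depth 12
  ? 121.229.64.1  path d0:-→d1:-→d2:-→d3:-→d4:-→d5:-→d6:-→d7:-→d8:-→d9:-→d10:-→d11:-→d12:-→d13:-→d14:-→d15:-→d16:H6→d17:-→d18:-→d19:-→d20:H5→d21:-  best=H5
  add 208.0.0.0/5 -> H7 at depth 5

== LOOKUPS ==
["H1","H6","H5"]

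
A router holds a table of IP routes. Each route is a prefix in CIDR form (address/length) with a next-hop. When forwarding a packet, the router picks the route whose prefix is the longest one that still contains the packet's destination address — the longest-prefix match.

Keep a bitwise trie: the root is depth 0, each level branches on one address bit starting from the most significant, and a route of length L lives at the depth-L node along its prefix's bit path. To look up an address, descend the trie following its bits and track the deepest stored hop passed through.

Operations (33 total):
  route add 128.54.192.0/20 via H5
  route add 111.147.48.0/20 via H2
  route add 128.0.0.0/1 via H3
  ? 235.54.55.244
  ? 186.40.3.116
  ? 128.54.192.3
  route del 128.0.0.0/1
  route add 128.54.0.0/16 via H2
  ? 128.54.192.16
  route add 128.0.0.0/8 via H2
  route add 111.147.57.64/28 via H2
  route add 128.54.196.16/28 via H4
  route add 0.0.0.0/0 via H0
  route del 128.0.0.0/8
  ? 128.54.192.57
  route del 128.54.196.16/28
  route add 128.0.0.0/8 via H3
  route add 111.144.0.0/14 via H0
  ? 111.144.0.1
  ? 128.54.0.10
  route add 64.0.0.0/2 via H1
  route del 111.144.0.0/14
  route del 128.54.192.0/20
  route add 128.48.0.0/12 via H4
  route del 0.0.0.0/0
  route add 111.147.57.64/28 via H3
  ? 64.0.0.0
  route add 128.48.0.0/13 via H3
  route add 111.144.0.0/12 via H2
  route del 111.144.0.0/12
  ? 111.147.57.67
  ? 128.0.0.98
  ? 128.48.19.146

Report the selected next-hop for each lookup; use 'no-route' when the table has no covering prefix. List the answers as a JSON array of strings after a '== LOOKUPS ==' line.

Process each operation:
  + 128.54.192.0/20 (H5) depth=20
  + 111.147.48.0/20 (H2) depth=20
  + 128.0.0.0/1 (H3) depth=1
  ? 235.54.55.244  path d0:-→d1:H3  best=H3
  ? 186.40.3.116  path d0:-→d1:H3→d2:-  best=H3
  ? 128.54.192.3  path d0:-→d1:H3→d2:-→d3:-→d4:-→d5:-→d6:-→d7:-→d8:-→d9:-→d10:-→d11:-→d12:-→d13:-→d14:-→d15:-→d16:-→d17:-→d18:-→d19:-→d20:H5  best=H5
  del 128.0.0.0/1 (clear depth 1)
  + 128.54.0.0/16 (H2) depth=16
  ? 128.54.192.16  path d0:-→d1:-→d2:-→d3:-→d4:-→d5:-→d6:-→d7:-→d8:-→d9:-→d10:-→d11:-→d12:-→d13:-→d14:-→d15:-→d16:H2→d17:-→d18:-→d19:-→d20:H5  best=H5
  + 128.0.0.0/8 (H2) depth=8
  + 111.147.57.64/28 (H2) depth=28
  + 128.54.196.16/28 (H4) depth=28
  + 0.0.0.0/0 (H0) depth=0
  del 128.0.0.0/8 (clear depth 8)
  ? 128.54.192.57  path d0:H0→d1:-→d2:-→d3:-→d4:-→d5:-→d6:-→d7:-→d8:-→d9:-→d10:-→d11:-→d12:-→d13:-→d14:-→d15:-→d16:H2→d17:-→d18:-→d19:-→d20:H5→d21:-  best=H5
  del 128.54.196.16/28 (clear depth 28)
  + 128.0.0.0/8 (H3) depth=8
  + 111.144.0.0/14 (H0) depth=14
  ? 111.144.0.1  path d0:H0→d1:-→d2:-→d3:-→d4:-→d5:-→d6:-→d7:-→d8:-→d9:-→d10:-→d11:-→d12:-→d13:-→d14:H0  best=H0
  ? 128.54.0.10  path d0:H0→d1:-→d2:-→d3:-→d4:-→d5:-→d6:-→d7:-→d8:H3→d9:-→d10:-→d11:-→d12:-→d13:-→d14:-→d15:-→d16:H2  best=H2
  + 64.0.0.0/2 (H1) depth=2
  del 111.144.0.0/14 (clear depth 14)
  del 128.54.192.0/20 (clear depth 20)
  + 128.48.0.0/12 (H4) depth=12
  del 0.0.0.0/0 (clear depth 0)
  + 111.147.57.64/28 (H3) depth=28
  ? 64.0.0.0  path d0:-→d1:-→d2:H1  best=H1
  + 128.48.0.0/13 (H3) depth=13
  + 111.144.0.0/12 (H2) depth=12
  del 111.144.0.0/12 (clear depth 12)
  ? 111.147.57.67  path d0:-→d1:-→d2:H1→d3:-→d4:-→d5:-→d6:-→d7:-→d8:-→d9:-→d10:-→d11:-→d12:-→d13:-→d14:-→d15:-→d16:-→d17:-→d18:-→d19:-→d20:H2→d21:-→d22:-→d23:-→d24:-→d25:-→d26:-→d27:-→d28:H3  best=H3
  ? 128.0.0.98  path d0:-→d1:-→d2:-→d3:-→d4:-→d5:-→d6:-→d7:-→d8:H3→d9:-→d10:-  best=H3
  ? 128.48.19.146  path d0:-→d1:-→d2:-→d3:-→d4:-→d5:-→d6:-→d7:-→d8:H3→d9:-→d10:-→d11:-→d12:H4→d13:H3  best=H3

== LOOKUPS ==
["H3","H3","H5","H5","H5","H0","H2","H1","H3","H3","H3"]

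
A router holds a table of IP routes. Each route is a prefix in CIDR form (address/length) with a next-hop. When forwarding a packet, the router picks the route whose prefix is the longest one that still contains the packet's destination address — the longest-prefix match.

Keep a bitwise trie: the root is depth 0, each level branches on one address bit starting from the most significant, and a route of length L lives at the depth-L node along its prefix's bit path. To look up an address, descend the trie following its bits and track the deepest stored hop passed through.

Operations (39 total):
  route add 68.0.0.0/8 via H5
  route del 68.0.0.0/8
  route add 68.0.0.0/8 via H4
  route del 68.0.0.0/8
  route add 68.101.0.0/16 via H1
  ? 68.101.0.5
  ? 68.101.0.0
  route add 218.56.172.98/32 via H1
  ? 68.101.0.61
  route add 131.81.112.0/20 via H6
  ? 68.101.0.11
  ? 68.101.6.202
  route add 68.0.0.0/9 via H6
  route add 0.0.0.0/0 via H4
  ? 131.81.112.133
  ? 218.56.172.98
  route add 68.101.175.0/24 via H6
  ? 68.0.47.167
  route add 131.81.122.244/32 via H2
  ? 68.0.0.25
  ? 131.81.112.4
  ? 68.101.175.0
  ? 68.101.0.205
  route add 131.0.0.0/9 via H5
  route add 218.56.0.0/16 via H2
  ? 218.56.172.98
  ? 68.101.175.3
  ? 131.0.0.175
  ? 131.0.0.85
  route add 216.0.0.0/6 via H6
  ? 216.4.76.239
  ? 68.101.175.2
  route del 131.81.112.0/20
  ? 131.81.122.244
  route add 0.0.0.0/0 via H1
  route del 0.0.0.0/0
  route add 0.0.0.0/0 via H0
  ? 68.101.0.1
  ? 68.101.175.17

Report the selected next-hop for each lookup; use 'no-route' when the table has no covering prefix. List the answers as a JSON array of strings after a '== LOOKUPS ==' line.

Trace:
  add 68.0.0.0/8 -> H5 at depth 8
  - 68.0.0.0/8 clear@8
  add 68.0.0.0/8 -> H4 at depth 8
  - 68.0.0.0/8 clear@8
  add 68.101.0.0/16 -> H1 at depth 16
  ? 68.101.0.5  path d0:-→d1:-→d2:-→d3:-→d4:-→d5:-→d6:-→d7:-→d8:-→d9:-→d10:-→d11:-→d12:-→d13:-→d14:-→d15:-→d16:H1  best=H1
  ? 68.101.0.0  path d0:-→d1:-→d2:-→d3:-→d4:-→d5:-→d6:-→d7:-→d8:-→d9:-→d10:-→d11:-→d12:-→d13:-→d14:-→d15:-→d16:H1  best=H1
  add 218.56.172.98/32 -> H1 at depth 32
  ? 68.101.0.61  path d0:-→d1:-→d2:-→d3:-→d4:-→d5:-→d6:-→d7:-→d8:-→d9:-→d10:-→d11:-→d12:-→d13:-→d14:-→d15:-→d16:H1  best=H1
  add 131.81.112.0/20 -> H6 at depth 20
  ? 68.101.0.11  path d0:-→d1:-→d2:-→d3:-→d4:-→d5:-→d6:-→d7:-→d8:-→d9:-→d10:-→d11:-→d12:-→d13:-→d14:-→d15:-→d16:H1  best=H1
  ? 68.101.6.202  path d0:-→d1:-→d2:-→d3:-→d4:-→d5:-→d6:-→d7:-→d8:-→d9:-→d10:-→d11:-→d12:-→d13:-→d14:-→d15:-→d16:H1  best=H1
  add 68.0.0.0/9 -> H6 at depth 9
  add 0.0.0.0/0 -> H4 at depth 0
  ? 131.81.112.133  path d0:H4→d1:-→d2:-→d3:-→d4:-→d5:-→d6:-→d7:-→d8:-→d9:-→d10:-→d11:-→d12:-→d13:-→d14:-→d15:-→d16:-→d17:-→d18:-→d19:-→d20:H6  best=H6
  ? 218.56.172.98  path d0:H4→d1:-→d2:-→d3:-→d4:-→d5:-→d6:-→d7:-→d8:-→d9:-→d10:-→d11:-→d12:-→d13:-→d14:-→d15:-→d16:-→d17:-→d18:-→d19:-→d20:-→d21:-→d22:-→d23:-→d24:-→d25:-→d26:-→d27:-→d28:-→d29:-→d30:-→d31:-→d32:H1  best=H1
  add 68.101.175.0/24 -> H6 at depth 24
  ? 68.0.47.167  path d0:H4→d1:-→d2:-→d3:-→d4:-→d5:-→d6:-→d7:-→d8:-→d9:H6  best=H6
  add 131.81.122.244/32 -> H2 at depth 32
  ? 68.0.0.25  path d0:H4→d1:-→d2:-→d3:-→d4:-→d5:-→d6:-→d7:-→d8:-→d9:H6  best=H6
  ? 131.81.112.4  path d0:H4→d1:-→d2:-→d3:-→d4:-→d5:-→d6:-→d7:-→d8:-→d9:-→d10:-→d11:-→d12:-→d13:-→d14:-→d15:-→d16:-→d17:-→d18:-→d19:-→d20:H6  best=H6
  ? 68.101.175.0  path d0:H4→d1:-→d2:-→d3:-→d4:-→d5:-→d6:-→d7:-→d8:-→d9:H6→d10:-→d11:-→d12:-→d13:-→d14:-→d15:-→d16:H1→d17:-→d18:-→d19:-→d20:-→d21:-→d22:-→d23:-→d24:H6  best=H6
  ? 68.101.0.205  path d0:H4→d1:-→d2:-→d3:-→d4:-→d5:-→d6:-→d7:-→d8:-→d9:H6→d10:-→d11:-→d12:-→d13:-→d14:-→d15:-→d16:H1  best=H1
  add 131.0.0.0/9 -> H5 at depth 9
  add 218.56.0.0/16 -> H2 at depth 16
  ? 218.56.172.98  path d0:H4→d1:-→d2:-→d3:-→d4:-→d5:-→d6:-→d7:-→d8:-→d9:-→d10:-→d11:-→d12:-→d13:-→d14:-→d15:-→d16:H2→d17:-→d18:-→d19:-→d20:-→d21:-→d22:-→d23:-→d24:-→d25:-→d26:-→d27:-→d28:-→d29:-→d30:-→d31:-→d32:H1  best=H1
  ? 68.101.175.3  path d0:H4→d1:-→d2:-→d3:-→d4:-→d5:-→d6:-→d7:-→d8:-→d9:H6→d10:-→d11:-→d12:-→d13:-→d14:-→d15:-→d16:H1→d17:-→d18:-→d19:-→d20:-→d21:-→d22:-→d23:-→d24:H6  best=H6
  ? 131.0.0.175  path d0:H4→d1:-→d2:-→d3:-→d4:-→d5:-→d6:-→d7:-→d8:-→d9:H5  best=H5
  ? 131.0.0.85  path d0:H4→d1:-→d2:-→d3:-→d4:-→d5:-→d6:-→d7:-→d8:-→d9:H5  best=H5
  add 216.0.0.0/6 -> H6 at depth 6
  ? 216.4.76.239  path d0:H4→d1:-→d2:-→d3:-→d4:-→d5:-→d6:H6  best=H6
  ? 68.101.175.2  path d0:H4→d1:-→d2:-→d3:-→d4:-→d5:-→d6:-→d7:-→d8:-→d9:H6→d10:-→d11:-→d12:-→d13:-→d14:-→d15:-→d16:H1→d17:-→d18:-→d19:-→d20:-→d21:-→d22:-→d23:-→d24:H6  best=H6
  - 131.81.112.0/20 clear@20
  ? 131.81.122.244  path d0:H4→d1:-→d2:-→d3:-→d4:-→d5:-→d6:-→d7:-→d8:-→d9:H5→d10:-→d11:-→d12:-→d13:-→d14:-→d15:-→d16:-→d17:-→d18:-→d19:-→d20:-→d21:-→d22:-→d23:-→d24:-→d25:-→d26:-→d27:-→d28:-→d29:-→d30:-→d31:-→d32:H2  best=H2
  add 0.0.0.0/0 -> H1 at depth 0
  - 0.0.0.0/0 clear@0
  add 0.0.0.0/0 -> H0 at depth 0
  ? 68.101.0.1  path d0:H0→d1:-→d2:-→d3:-→d4:-→d5:-→d6:-→d7:-→d8:-→d9:H6→d10:-→d11:-→d12:-→d13:-→d14:-→d15:-→d16:H1  best=H1
  ? 68.101.175.17  path d0:H0→d1:-→d2:-→d3:-→d4:-→d5:-→d6:-→d7:-→d8:-→d9:H6→d10:-→d11:-→d12:-→d13:-→d14:-→d15:-→d16:H1→d17:-→d18:-→d19:-→d20:-→d21:-→d22:-→d23:-→d24:H6  best=H6

== LOOKUPS ==
["H1","H1","H1","H1","H1","H6","H1","H6","H6","H6","H6","H1","H1","H6","H5","H5","H6","H6","H2","H1","H6"]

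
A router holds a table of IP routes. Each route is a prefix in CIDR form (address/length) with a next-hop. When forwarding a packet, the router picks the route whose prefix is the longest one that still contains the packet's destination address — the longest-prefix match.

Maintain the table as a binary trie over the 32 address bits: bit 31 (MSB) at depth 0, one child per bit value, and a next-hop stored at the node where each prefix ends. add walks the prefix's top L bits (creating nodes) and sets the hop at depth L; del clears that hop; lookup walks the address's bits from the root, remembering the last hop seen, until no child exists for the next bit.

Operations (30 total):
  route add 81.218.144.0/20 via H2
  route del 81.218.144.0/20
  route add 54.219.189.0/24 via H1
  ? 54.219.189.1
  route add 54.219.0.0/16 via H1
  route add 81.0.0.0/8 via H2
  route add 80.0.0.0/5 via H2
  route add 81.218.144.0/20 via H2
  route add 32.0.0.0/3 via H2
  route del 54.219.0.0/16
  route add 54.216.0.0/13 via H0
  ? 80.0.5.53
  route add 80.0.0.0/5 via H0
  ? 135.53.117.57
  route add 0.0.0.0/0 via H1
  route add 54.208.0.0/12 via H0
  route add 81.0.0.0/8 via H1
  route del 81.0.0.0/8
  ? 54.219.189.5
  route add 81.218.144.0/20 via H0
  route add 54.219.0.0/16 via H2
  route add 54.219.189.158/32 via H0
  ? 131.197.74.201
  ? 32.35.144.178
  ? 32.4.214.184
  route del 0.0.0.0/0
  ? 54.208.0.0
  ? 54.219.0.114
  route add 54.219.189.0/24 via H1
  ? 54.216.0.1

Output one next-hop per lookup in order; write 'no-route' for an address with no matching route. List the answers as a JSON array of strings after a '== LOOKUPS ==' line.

Trace:
  add 81.218.144.0/20 -> H2 at depth 20
  - 81.218.144.0/20 clear@20
  add 54.219.189.0/24 -> H1 at depth 24
  ? 54.219.189.1  path d0:-→d1:-→d2:-→d3:-→d4:-→d5:-→d6:-→d7:-→d8:-→d9:-→d10:-→d11:-→d12:-→d13:-→d14:-→d15:-→d16:-→d17:-→d18:-→d19:-→d20:-→d21:-→d22:-→d23:-→d24:H1  best=H1
  add 54.219.0.0/16 -> H1 at depth 16
  add 81.0.0.0/8 -> H2 at depth 8
  add 80.0.0.0/5 -> H2 at depth 5
  add 81.218.144.0/20 -> H2 at depth 20
  add 32.0.0.0/3 -> H2 at depth 3
  - 54.219.0.0/16 clear@16
  add 54.216.0.0/13 -> H0 at depth 13
  ? 80.0.5.53  path d0:-→d1:-→d2:-→d3:-→d4:-→d5:H2→d6:-→d7:-  best=H2
  add 80.0.0.0/5 -> H0 at depth 5
  ? 135.53.117.57  path d0:-  best=no-route
  add 0.0.0.0/0 -> H1 at depth 0
  add 54.208.0.0/12 -> H0 at depth 12
  add 81.0.0.0/8 -> H1 at depth 8
  - 81.0.0.0/8 clear@8
  ? 54.219.189.5  path d0:H1→d1:-→d2:-→d3:H2→d4:-→d5:-→d6:-→d7:-→d8:-→d9:-→d10:-→d11:-→d12:H0→d13:H0→d14:-→d15:-→d16:-→d17:-→d18:-→d19:-→d20:-→d21:-→d22:-→d23:-→d24:H1  best=H1
  add 81.218.144.0/20 -> H0 at depth 20
  add 54.219.0.0/16 -> H2 at depth 16
  add 54.219.189.158/32 -> H0 at depth 32
  ? 131.197.74.201  path d0:H1  best=H1
  ? 32.35.144.178  path d0:H1→d1:-→d2:-→d3:H2  best=H2
  ? 32.4.214.184  path d0:H1→d1:-→d2:-→d3:H2  best=H2
  - 0.0.0.0/0 clear@0
  ? 54.208.0.0  path d0:-→d1:-→d2:-→d3:H2→d4:-→d5:-→d6:-→d7:-→d8:-→d9:-→d10:-→d11:-→d12:H0  best=H0
  ? 54.219.0.114  path d0:-→d1:-→d2:-→d3:H2→d4:-→d5:-→d6:-→d7:-→d8:-→d9:-→d10:-→d11:-→d12:H0→d13:H0→d14:-→d15:-→d16:H2  best=H2
  add 54.219.189.0/24 -> H1 at depth 24
  ? 54.216.0.1  path d0:-→d1:-→d2:-→d3:H2→d4:-→d5:-→d6:-→d7:-→d8:-→d9:-→d10:-→d11:-→d12:H0→d13:H0→d14:-  best=H0

== LOOKUPS ==
["H1","H2","no-route","H1","H1","H2","H2","H0","H2","H0"]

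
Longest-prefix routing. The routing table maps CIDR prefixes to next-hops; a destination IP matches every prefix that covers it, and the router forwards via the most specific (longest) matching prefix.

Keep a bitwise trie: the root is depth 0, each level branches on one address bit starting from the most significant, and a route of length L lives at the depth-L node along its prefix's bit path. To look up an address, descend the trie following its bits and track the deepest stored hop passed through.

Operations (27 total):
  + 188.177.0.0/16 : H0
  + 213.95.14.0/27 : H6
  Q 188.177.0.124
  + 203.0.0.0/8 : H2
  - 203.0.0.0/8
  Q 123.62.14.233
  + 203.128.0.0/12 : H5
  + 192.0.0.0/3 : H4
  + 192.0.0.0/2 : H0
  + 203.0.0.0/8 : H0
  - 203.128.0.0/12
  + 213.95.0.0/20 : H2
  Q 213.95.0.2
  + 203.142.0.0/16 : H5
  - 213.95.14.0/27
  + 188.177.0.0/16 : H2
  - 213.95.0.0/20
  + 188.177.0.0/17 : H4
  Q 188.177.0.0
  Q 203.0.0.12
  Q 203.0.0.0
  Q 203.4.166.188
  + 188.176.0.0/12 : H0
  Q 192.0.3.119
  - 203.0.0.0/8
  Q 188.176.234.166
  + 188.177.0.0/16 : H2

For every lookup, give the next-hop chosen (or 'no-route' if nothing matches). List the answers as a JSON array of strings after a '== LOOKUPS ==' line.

Trace:
  + 188.177.0.0/16 (H0) depth=16
  + 213.95.14.0/27 (H6) depth=27
  lookup 188.177.0.124: bits 1011110010110001 walk d0:-→d1:-→d2:-→d3:-→d4:-→d5:-→d6:-→d7:-→d8:-→d9:-→d10:-→d11:-→d12:-→d13:-→d14:-→d15:-→d16:H0 -> H0
  + 203.0.0.0/8 (H2) depth=8
  del 203.0.0.0/8 (clear depth 8)
  lookup 123.62.14.233: bits ε walk d0:- -> no-route
  + 203.128.0.0/12 (H5) depth=12
  + 192.0.0.0/3 (H4) depth=3
  + 192.0.0.0/2 (H0) depth=2
  + 203.0.0.0/8 (H0) depth=8
  del 203.128.0.0/12 (clear depth 12)
  + 213.95.0.0/20 (H2) depth=20
  lookup 213.95.0.2: bits 11010101010111110000 walk d0:-→d1:-→d2:H0→d3:H4→d4:-→d5:-→d6:-→d7:-→d8:-→d9:-→d10:-→d11:-→d12:-→d13:-→d14:-→d15:-→d16:-→d17:-→d18:-→d19:-→d20:H2 -> H2
  + 203.142.0.0/16 (H5) depth=16
  del 213.95.14.0/27 (clear depth 27)
  + 188.177.0.0/16 (H2) depth=16
  del 213.95.0.0/20 (clear depth 20)
  + 188.177.0.0/17 (H4) depth=17
  lookup 188.177.0.0: bits 10111100101100010 walk d0:-→d1:-→d2:-→d3:-→d4:-→d5:-→d6:-→d7:-→d8:-→d9:-→d10:-→d11:-→d12:-→d13:-→d14:-→d15:-→d16:H2→d17:H4 -> H4
  lookup 203.0.0.12: bits 11001011 walk d0:-→d1:-→d2:H0→d3:H4→d4:-→d5:-→d6:-→d7:-→d8:H0 -> H0
  lookup 203.0.0.0: bits 11001011 walk d0:-→d1:-→d2:H0→d3:H4→d4:-→d5:-→d6:-→d7:-→d8:H0 -> H0
  lookup 203.4.166.188: bits 11001011 walk d0:-→d1:-→d2:H0→d3:H4→d4:-→d5:-→d6:-→d7:-→d8:H0 -> H0
  + 188.176.0.0/12 (H0) depth=12
  lookup 192.0.3.119: bits 1100 walk d0:-→d1:-→d2:H0→d3:H4→d4:- -> H4
  del 203.0.0.0/8 (clear depth 8)
  lookup 188.176.234.166: bits 101111001011000 walk d0:-→d1:-→d2:-→d3:-→d4:-→d5:-→d6:-→d7:-→d8:-→d9:-→d10:-→d11:-→d12:H0→d13:-→d14:-→d15:- -> H0
  + 188.177.0.0/16 (H2) depth=16

== LOOKUPS ==
["H0","no-route","H2","H4","H0","H0","H0","H4","H0"]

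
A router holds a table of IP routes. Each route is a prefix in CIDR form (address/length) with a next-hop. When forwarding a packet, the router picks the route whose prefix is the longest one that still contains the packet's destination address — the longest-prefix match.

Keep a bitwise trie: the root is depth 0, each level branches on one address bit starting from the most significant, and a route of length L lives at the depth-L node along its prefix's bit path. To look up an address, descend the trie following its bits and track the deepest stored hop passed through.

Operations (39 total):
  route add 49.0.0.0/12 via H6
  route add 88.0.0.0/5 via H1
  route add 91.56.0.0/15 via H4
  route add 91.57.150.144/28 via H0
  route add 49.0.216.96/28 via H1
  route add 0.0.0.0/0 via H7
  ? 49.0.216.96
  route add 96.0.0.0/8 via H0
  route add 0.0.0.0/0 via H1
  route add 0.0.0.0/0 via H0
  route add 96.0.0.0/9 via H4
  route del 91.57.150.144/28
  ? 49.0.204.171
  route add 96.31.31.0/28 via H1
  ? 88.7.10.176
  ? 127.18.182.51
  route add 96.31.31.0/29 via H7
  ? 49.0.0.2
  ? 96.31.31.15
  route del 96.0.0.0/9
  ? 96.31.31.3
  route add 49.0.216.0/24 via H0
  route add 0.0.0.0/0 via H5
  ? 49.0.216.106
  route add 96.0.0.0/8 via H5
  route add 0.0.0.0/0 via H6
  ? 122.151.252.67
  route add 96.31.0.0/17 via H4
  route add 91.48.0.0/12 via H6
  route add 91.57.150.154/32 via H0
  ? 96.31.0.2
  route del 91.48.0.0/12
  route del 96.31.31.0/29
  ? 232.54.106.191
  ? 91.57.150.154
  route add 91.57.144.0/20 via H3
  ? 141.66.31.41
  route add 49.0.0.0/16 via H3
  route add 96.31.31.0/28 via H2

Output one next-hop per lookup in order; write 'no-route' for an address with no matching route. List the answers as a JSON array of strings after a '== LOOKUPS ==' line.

Process each operation:
  add 49.0.0.0/12 -> H6 at depth 12
  add 88.0.0.0/5 -> H1 at depth 5
  add 91.56.0.0/15 -> H4 at depth 15
  add 91.57.150.144/28 -> H0 at depth 28
  add 49.0.216.96/28 -> H1 at depth 28
  add 0.0.0.0/0 -> H7 at depth 0
  lookup 49.0.216.96: bits 0011000100000000110110000110 walk d0:H7→d1:-→d2:-→d3:-→d4:-→d5:-→d6:-→d7:-→d8:-→d9:-→d10:-→d11:-→d12:H6→d13:-→d14:-→d15:-→d16:-→d17:-→d18:-→d19:-→d20:-→d21:-→d22:-→d23:-→d24:-→d25:-→d26:-→d27:-→d28:H1 -> H1
  add 96.0.0.0/8 -> H0 at depth 8
  add 0.0.0.0/0 -> H1 at depth 0
  add 0.0.0.0/0 -> H0 at depth 0
  add 96.0.0.0/9 -> H4 at depth 9
  del 91.57.150.144/28 (clear depth 28)
  lookup 49.0.204.171: bits 0011000100000000110 walk d0:H0→d1:-→d2:-→d3:-→d4:-→d5:-→d6:-→d7:-→d8:-→d9:-→d10:-→d11:-→d12:H6→d13:-→d14:-→d15:-→d16:-→d17:-→d18:-→d19:- -> H6
  add 96.31.31.0/28 -> H1 at depth 28
  lookup 88.7.10.176: bits 010110 walk d0:H0→d1:-→d2:-→d3:-→d4:-→d5:H1→d6:- -> H1
  lookup 127.18.182.51: bits 011 walk d0:H0→d1:-→d2:-→d3:- -> H0
  add 96.31.31.0/29 -> H7 at depth 29
  lookup 49.0.0.2: bits 0011000100000000 walk d0:H0→d1:-→d2:-→d3:-→d4:-→d5:-→d6:-→d7:-→d8:-→d9:-→d10:-→d11:-→d12:H6→d13:-→d14:-→d15:-→d16:- -> H6
  lookup 96.31.31.15: bits 0110000000011111000111110000 walk d0:H0→d1:-→d2:-→d3:-→d4:-→d5:-→d6:-→d7:-→d8:H0→d9:H4→d10:-→d11:-→d12:-→d13:-→d14:-→d15:-→d16:-→d17:-→d18:-→d19:-→d20:-→d21:-→d22:-→d23:-→d24:-→d25:-→d26:-→d27:-→d28:H1 -> H1
  del 96.0.0.0/9 (clear depth 9)
  lookup 96.31.31.3: bits 01100000000111110001111100000 walk d0:H0→d1:-→d2:-→d3:-→d4:-→d5:-→d6:-→d7:-→d8:H0→d9:-→d10:-→d11:-→d12:-→d13:-→d14:-→d15:-→d16:-→d17:-→d18:-→d19:-→d20:-→d21:-→d22:-→d23:-→d24:-→d25:-→d26:-→d27:-→d28:H1→d29:H7 -> H7
  add 49.0.216.0/24 -> H0 at depth 24
  add 0.0.0.0/0 -> H5 at depth 0
  lookup 49.0.216.106: bits 0011000100000000110110000110 walk d0:H5→d1:-→d2:-→d3:-→d4:-→d5:-→d6:-→d7:-→d8:-→d9:-→d10:-→d11:-→d12:H6→d13:-→d14:-→d15:-→d16:-→d17:-→d18:-→d19:-→d20:-→d21:-→d22:-→d23:-→d24:H0→d25:-→d26:-→d27:-→d28:H1 -> H1
  add 96.0.0.0/8 -> H5 at depth 8
  add 0.0.0.0/0 -> H6 at depth 0
  lookup 122.151.252.67: bits 011 walk d0:H6→d1:-→d2:-→d3:- -> H6
  add 96.31.0.0/17 -> H4 at depth 17
  add 91.48.0.0/12 -> H6 at depth 12
  add 91.57.150.154/32 -> H0 at depth 32
  lookup 96.31.0.2: bits 0110000000011111000 walk d0:H6→d1:-→d2:-→d3:-→d4:-→d5:-→d6:-→d7:-→d8:H5→d9:-→d10:-→d11:-→d12:-→d13:-→d14:-→d15:-→d16:-→d17:H4→d18:-→d19:- -> H4
  del 91.48.0.0/12 (clear depth 12)
  del 96.31.31.0/29 (clear depth 29)
  lookup 232.54.106.191: bits ε walk d0:H6 -> H6
  lookup 91.57.150.154: bits 01011011001110011001011010011010 walk d0:H6→d1:-→d2:-→d3:-→d4:-→d5:H1→d6:-→d7:-→d8:-→d9:-→d10:-→d11:-→d12:-→d13:-→d14:-→d15:H4→d16:-→d17:-→d18:-→d19:-→d20:-→d21:-→d22:-→d23:-→d24:-→d25:-→d26:-→d27:-→d28:-→d29:-→d30:-→d31:-→d32:H0 -> H0
  add 91.57.144.0/20 -> H3 at depth 20
  lookup 141.66.31.41: bits ε walk d0:H6 -> H6
  add 49.0.0.0/16 -> H3 at depth 16
  add 96.31.31.0/28 -> H2 at depth 28

== LOOKUPS ==
["H1","H6","H1","H0","H6","H1","H7","H1","H6","H4","H6","H0","H6"]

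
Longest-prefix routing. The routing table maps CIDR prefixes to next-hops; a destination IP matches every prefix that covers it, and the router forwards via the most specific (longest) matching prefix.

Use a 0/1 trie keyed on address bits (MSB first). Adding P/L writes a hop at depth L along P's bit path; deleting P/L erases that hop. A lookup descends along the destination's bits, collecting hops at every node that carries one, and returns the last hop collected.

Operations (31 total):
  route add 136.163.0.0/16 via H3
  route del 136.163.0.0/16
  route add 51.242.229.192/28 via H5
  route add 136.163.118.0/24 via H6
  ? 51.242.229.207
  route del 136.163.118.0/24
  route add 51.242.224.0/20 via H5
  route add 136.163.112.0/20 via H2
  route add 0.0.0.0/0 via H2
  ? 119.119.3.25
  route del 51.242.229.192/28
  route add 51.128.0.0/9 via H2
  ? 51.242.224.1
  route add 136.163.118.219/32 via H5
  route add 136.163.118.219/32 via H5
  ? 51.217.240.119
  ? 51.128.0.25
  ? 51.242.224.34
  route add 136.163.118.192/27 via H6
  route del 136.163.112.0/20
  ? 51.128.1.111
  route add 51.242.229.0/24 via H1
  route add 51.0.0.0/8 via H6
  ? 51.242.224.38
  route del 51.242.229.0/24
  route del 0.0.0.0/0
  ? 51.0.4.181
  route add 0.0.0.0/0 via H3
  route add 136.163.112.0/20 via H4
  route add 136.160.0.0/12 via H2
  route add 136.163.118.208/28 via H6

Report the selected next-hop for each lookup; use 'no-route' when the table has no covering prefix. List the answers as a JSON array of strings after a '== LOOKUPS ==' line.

Process each operation:
  + 136.163.0.0/16 (H3) depth=16
  - 136.163.0.0/16 clear@16
  + 51.242.229.192/28 (H5) depth=28
  + 136.163.118.0/24 (H6) depth=24
  ? 51.242.229.207  path d0:-→d1:-→d2:-→d3:-→d4:-→d5:-→d6:-→d7:-→d8:-→d9:-→d10:-→d11:-→d12:-→d13:-→d14:-→d15:-→d16:-→d17:-→d18:-→d19:-→d20:-→d21:-→d22:-→d23:-→d24:-→d25:-→d26:-→d27:-→d28:H5  best=H5
  - 136.163.118.0/24 clear@24
  + 51.242.224.0/20 (H5) depth=20
  + 136.163.112.0/20 (H2) depth=20
  + 0.0.0.0/0 (H2) depth=0
  ? 119.119.3.25  path d0:H2→d1:-  best=H2
  - 51.242.229.192/28 clear@28
  + 51.128.0.0/9 (H2) depth=9
  ? 51.242.224.1  path d0:H2→d1:-→d2:-→d3:-→d4:-→d5:-→d6:-→d7:-→d8:-→d9:H2→d10:-→d11:-→d12:-→d13:-→d14:-→d15:-→d16:-→d17:-→d18:-→d19:-→d20:H5→d21:-  best=H5
  + 136.163.118.219/32 (H5) depth=32
  + 136.163.118.219/32 (H5) depth=32
  ? 51.217.240.119  path d0:H2→d1:-→d2:-→d3:-→d4:-→d5:-→d6:-→d7:-→d8:-→d9:H2→d10:-  best=H2
  ? 51.128.0.25  path d0:H2→d1:-→d2:-→d3:-→d4:-→d5:-→d6:-→d7:-→d8:-→d9:H2  best=H2
  ? 51.242.224.34  path d0:H2→d1:-→d2:-→d3:-→d4:-→d5:-→d6:-→d7:-→d8:-→d9:H2→d10:-→d11:-→d12:-→d13:-→d14:-→d15:-→d16:-→d17:-→d18:-→d19:-→d20:H5→d21:-  best=H5
  + 136.163.118.192/27 (H6) depth=27
  - 136.163.112.0/20 clear@20
  ? 51.128.1.111  path d0:H2→d1:-→d2:-→d3:-→d4:-→d5:-→d6:-→d7:-→d8:-→d9:H2  best=H2
  + 51.242.229.0/24 (H1) depth=24
  + 51.0.0.0/8 (H6) depth=8
  ? 51.242.224.38  path d0:H2→d1:-→d2:-→d3:-→d4:-→d5:-→d6:-→d7:-→d8:H6→d9:H2→d10:-→d11:-→d12:-→d13:-→d14:-→d15:-→d16:-→d17:-→d18:-→d19:-→d20:H5→d21:-  best=H5
  - 51.242.229.0/24 clear@24
  - 0.0.0.0/0 clear@0
  ? 51.0.4.181  path d0:-→d1:-→d2:-→d3:-→d4:-→d5:-→d6:-→d7:-→d8:H6  best=H6
  + 0.0.0.0/0 (H3) depth=0
  + 136.163.112.0/20 (H4) depth=20
  + 136.160.0.0/12 (H2) depth=12
  + 136.163.118.208/28 (H6) depth=28

== LOOKUPS ==
["H5","H2","H5","H2","H2","H5","H2","H5","H6"]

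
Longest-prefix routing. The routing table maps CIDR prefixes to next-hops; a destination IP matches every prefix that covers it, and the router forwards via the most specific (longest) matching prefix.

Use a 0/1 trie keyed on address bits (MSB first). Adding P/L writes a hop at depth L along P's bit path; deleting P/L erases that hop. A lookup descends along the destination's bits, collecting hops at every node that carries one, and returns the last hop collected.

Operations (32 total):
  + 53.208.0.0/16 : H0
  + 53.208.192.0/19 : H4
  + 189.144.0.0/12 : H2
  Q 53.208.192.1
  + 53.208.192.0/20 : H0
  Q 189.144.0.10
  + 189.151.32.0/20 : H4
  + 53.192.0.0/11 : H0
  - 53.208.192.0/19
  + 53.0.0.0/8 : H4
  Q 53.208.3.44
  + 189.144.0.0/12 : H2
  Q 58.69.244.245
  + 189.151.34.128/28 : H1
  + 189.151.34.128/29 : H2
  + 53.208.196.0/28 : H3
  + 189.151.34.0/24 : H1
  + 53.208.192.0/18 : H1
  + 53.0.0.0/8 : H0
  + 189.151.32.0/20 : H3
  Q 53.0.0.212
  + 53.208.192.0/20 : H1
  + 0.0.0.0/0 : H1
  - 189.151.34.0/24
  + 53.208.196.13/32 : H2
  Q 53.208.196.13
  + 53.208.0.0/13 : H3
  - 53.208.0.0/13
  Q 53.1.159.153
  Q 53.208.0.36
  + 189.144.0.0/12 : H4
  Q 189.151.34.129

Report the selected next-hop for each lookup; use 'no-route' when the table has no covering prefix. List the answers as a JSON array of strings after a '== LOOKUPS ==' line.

Trace:
  add 53.208.0.0/16 -> H0 at depth 16
  add 53.208.192.0/19 -> H4 at depth 19
  add 189.144.0.0/12 -> H2 at depth 12
  Q 53.208.192.1: descend 0011010111010000110 ; hops seen [H0,H4] ; pick H4
  add 53.208.192.0/20 -> H0 at depth 20
  Q 189.144.0.10: descend 101111011001 ; hops seen [H2] ; pick H2
  add 189.151.32.0/20 -> H4 at depth 20
  add 53.192.0.0/11 -> H0 at depth 11
  del 53.208.192.0/19 (clear depth 19)
  add 53.0.0.0/8 -> H4 at depth 8
  Q 53.208.3.44: descend 0011010111010000 ; hops seen [H4,H0,H0] ; pick H0
  add 189.144.0.0/12 -> H2 at depth 12
  Q 58.69.244.245: descend 0011 ; hops seen [∅] ; pick no-route
  add 189.151.34.128/28 -> H1 at depth 28
  add 189.151.34.128/29 -> H2 at depth 29
  add 53.208.196.0/28 -> H3 at depth 28
  add 189.151.34.0/24 -> H1 at depth 24
  add 53.208.192.0/18 -> H1 at depth 18
  add 53.0.0.0/8 -> H0 at depth 8
  add 189.151.32.0/20 -> H3 at depth 20
  Q 53.0.0.212: descend 00110101 ; hops seen [H0] ; pick H0
  add 53.208.192.0/20 -> H1 at depth 20
  add 0.0.0.0/0 -> H1 at depth 0
  del 189.151.34.0/24 (clear depth 24)
  add 53.208.196.13/32 -> H2 at depth 32
  Q 53.208.196.13: descend 00110101110100001100010000001101 ; hops seen [H1,H0,H0,H0,H1,H1,H3,H2] ; pick H2
  add 53.208.0.0/13 -> H3 at depth 13
  del 53.208.0.0/13 (clear depth 13)
  Q 53.1.159.153: descend 00110101 ; hops seen [H1,H0] ; pick H0
  Q 53.208.0.36: descend 0011010111010000 ; hops seen [H1,H0,H0,H0] ; pick H0
  add 189.144.0.0/12 -> H4 at depth 12
  Q 189.151.34.129: descend 10111101100101110010001010000 ; hops seen [H1,H4,H3,H1,H2] ; pick H2

== LOOKUPS ==
["H4","H2","H0","no-route","H0","H2","H0","H0","H2"]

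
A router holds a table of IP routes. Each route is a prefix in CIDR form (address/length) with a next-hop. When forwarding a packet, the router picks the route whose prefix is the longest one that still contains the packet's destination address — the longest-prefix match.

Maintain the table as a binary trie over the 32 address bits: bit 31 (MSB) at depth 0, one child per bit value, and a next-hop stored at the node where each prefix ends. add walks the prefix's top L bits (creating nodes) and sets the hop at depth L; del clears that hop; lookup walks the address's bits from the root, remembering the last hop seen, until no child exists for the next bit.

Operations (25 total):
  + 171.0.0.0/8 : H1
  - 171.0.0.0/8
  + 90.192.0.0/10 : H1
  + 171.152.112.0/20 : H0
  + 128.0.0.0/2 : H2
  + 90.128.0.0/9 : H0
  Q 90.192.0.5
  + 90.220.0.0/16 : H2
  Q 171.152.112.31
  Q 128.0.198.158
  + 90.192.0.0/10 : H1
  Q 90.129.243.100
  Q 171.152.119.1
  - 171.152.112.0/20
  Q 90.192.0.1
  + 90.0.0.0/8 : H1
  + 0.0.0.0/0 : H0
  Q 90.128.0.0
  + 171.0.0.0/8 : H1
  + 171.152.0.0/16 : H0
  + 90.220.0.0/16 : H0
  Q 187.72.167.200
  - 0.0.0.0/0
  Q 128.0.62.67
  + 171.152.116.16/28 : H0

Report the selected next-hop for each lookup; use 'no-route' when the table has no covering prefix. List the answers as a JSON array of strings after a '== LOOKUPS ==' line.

Trace:
  add 171.0.0.0/8 -> H1 at depth 8
  del 171.0.0.0/8 (clear depth 8)
  add 90.192.0.0/10 -> H1 at depth 10
  add 171.152.112.0/20 -> H0 at depth 20
  add 128.0.0.0/2 -> H2 at depth 2
  add 90.128.0.0/9 -> H0 at depth 9
  Q 90.192.0.5: descend 0101101011 ; hops seen [H0,H1] ; pick H1
  add 90.220.0.0/16 -> H2 at depth 16
  Q 171.152.112.31: descend 10101011100110000111 ; hops seen [H2,H0] ; pick H0
  Q 128.0.198.158: descend 10 ; hops seen [H2] ; pick H2
  add 90.192.0.0/10 -> H1 at depth 10
  Q 90.129.243.100: descend 010110101 ; hops seen [H0] ; pick H0
  Q 171.152.119.1: descend 10101011100110000111 ; hops seen [H2,H0] ; pick H0
  del 171.152.112.0/20 (clear depth 20)
  Q 90.192.0.1: descend 01011010110 ; hops seen [H0,H1] ; pick H1
  add 90.0.0.0/8 -> H1 at depth 8
  add 0.0.0.0/0 -> H0 at depth 0
  Q 90.128.0.0: descend 010110101 ; hops seen [H0,H1,H0] ; pick H0
  add 171.0.0.0/8 -> H1 at depth 8
  add 171.152.0.0/16 -> H0 at depth 16
  add 90.220.0.0/16 -> H0 at depth 16
  Q 187.72.167.200: descend 101 ; hops seen [H0,H2] ; pick H2
  del 0.0.0.0/0 (clear depth 0)
  Q 128.0.62.67: descend 10 ; hops seen [H2] ; pick H2
  add 171.152.116.16/28 -> H0 at depth 28

== LOOKUPS ==
["H1","H0","H2","H0","H0","H1","H0","H2","H2"]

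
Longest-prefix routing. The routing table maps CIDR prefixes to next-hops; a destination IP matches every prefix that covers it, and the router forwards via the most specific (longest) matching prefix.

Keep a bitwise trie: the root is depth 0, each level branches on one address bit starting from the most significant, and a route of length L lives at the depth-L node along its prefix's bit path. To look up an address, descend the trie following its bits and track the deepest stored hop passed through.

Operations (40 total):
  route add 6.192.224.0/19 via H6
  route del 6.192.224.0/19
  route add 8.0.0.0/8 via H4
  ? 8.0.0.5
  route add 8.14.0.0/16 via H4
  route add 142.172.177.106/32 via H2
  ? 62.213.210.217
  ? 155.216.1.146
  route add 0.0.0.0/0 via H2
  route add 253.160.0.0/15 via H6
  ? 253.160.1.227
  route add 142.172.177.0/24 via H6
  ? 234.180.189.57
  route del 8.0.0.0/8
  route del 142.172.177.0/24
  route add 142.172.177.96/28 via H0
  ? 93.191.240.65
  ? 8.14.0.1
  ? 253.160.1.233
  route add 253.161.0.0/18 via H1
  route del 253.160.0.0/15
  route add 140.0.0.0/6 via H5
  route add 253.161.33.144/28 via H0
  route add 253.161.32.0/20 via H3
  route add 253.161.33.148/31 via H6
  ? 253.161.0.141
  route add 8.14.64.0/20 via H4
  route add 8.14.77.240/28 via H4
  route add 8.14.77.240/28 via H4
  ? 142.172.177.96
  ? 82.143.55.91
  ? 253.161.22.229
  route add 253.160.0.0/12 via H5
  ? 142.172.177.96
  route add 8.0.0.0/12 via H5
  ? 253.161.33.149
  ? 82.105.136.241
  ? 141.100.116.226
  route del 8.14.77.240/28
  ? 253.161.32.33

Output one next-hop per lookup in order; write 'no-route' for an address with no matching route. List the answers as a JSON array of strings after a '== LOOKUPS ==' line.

Trace:
  + 6.192.224.0/19 (H6) depth=19
  del 6.192.224.0/19 (clear depth 19)
  + 8.0.0.0/8 (H4) depth=8
  lookup 8.0.0.5: bits 00001000 walk d0:-→d1:-→d2:-→d3:-→d4:-→d5:-→d6:-→d7:-→d8:H4 -> H4
  + 8.14.0.0/16 (H4) depth=16
  + 142.172.177.106/32 (H2) depth=32
  lookup 62.213.210.217: bits 00 walk d0:-→d1:-→d2:- -> no-route
  lookup 155.216.1.146: bits 100 walk d0:-→d1:-→d2:-→d3:- -> no-route
  + 0.0.0.0/0 (H2) depth=0
  + 253.160.0.0/15 (H6) depth=15
  lookup 253.160.1.227: bits 111111011010000 walk d0:H2→d1:-→d2:-→d3:-→d4:-→d5:-→d6:-→d7:-→d8:-→d9:-→d10:-→d11:-→d12:-→d13:-→d14:-→d15:H6 -> H6
  + 142.172.177.0/24 (H6) depth=24
  lookup 234.180.189.57: bits 111 walk d0:H2→d1:-→d2:-→d3:- -> H2
  del 8.0.0.0/8 (clear depth 8)
  del 142.172.177.0/24 (clear depth 24)
  + 142.172.177.96/28 (H0) depth=28
  lookup 93.191.240.65: bits 0 walk d0:H2→d1:- -> H2
  lookup 8.14.0.1: bits 0000100000001110 walk d0:H2→d1:-→d2:-→d3:-→d4:-→d5:-→d6:-→d7:-→d8:-→d9:-→d10:-→d11:-→d12:-→d13:-→d14:-→d15:-→d16:H4 -> H4
  lookup 253.160.1.233: bits 111111011010000 walk d0:H2→d1:-→d2:-→d3:-→d4:-→d5:-→d6:-→d7:-→d8:-→d9:-→d10:-→d11:-→d12:-→d13:-→d14:-→d15:H6 -> H6
  + 253.161.0.0/18 (H1) depth=18
  del 253.160.0.0/15 (clear depth 15)
  + 140.0.0.0/6 (H5) depth=6
  + 253.161.33.144/28 (H0) depth=28
  + 253.161.32.0/20 (H3) depth=20
  + 253.161.33.148/31 (H6) depth=31
  lookup 253.161.0.141: bits 111111011010000100 walk d0:H2→d1:-→d2:-→d3:-→d4:-→d5:-→d6:-→d7:-→d8:-→d9:-→d10:-→d11:-→d12:-→d13:-→d14:-→d15:-→d16:-→d17:-→d18:H1 -> H1
  + 8.14.64.0/20 (H4) depth=20
  + 8.14.77.240/28 (H4) depth=28
  + 8.14.77.240/28 (H4) depth=28
  lookup 142.172.177.96: bits 1000111010101100101100010110 walk d0:H2→d1:-→d2:-→d3:-→d4:-→d5:-→d6:H5→d7:-→d8:-→d9:-→d10:-→d11:-→d12:-→d13:-→d14:-→d15:-→d16:-→d17:-→d18:-→d19:-→d20:-→d21:-→d22:-→d23:-→d24:-→d25:-→d26:-→d27:-→d28:H0 -> H0
  lookup 82.143.55.91: bits 0 walk d0:H2→d1:- -> H2
  lookup 253.161.22.229: bits 111111011010000100 walk d0:H2→d1:-→d2:-→d3:-→d4:-→d5:-→d6:-→d7:-→d8:-→d9:-→d10:-→d11:-→d12:-→d13:-→d14:-→d15:-→d16:-→d17:-→d18:H1 -> H1
  + 253.160.0.0/12 (H5) depth=12
  lookup 142.172.177.96: bits 1000111010101100101100010110 walk d0:H2→d1:-→d2:-→d3:-→d4:-→d5:-→d6:H5→d7:-→d8:-→d9:-→d10:-→d11:-→d12:-→d13:-→d14:-→d15:-→d16:-→d17:-→d18:-→d19:-→d20:-→d21:-→d22:-→d23:-→d24:-→d25:-→d26:-→d27:-→d28:H0 -> H0
  + 8.0.0.0/12 (H5) depth=12
  lookup 253.161.33.149: bits 1111110110100001001000011001010 walk d0:H2→d1:-→d2:-→d3:-→d4:-→d5:-→d6:-→d7:-→d8:-→d9:-→d10:-→d11:-→d12:H5→d13:-→d14:-→d15:-→d16:-→d17:-→d18:H1→d19:-→d20:H3→d21:-→d22:-→d23:-→d24:-→d25:-→d26:-→d27:-→d28:H0→d29:-→d30:-→d31:H6 -> H6
  lookup 82.105.136.241: bits 0 walk d0:H2→d1:- -> H2
  lookup 141.100.116.226: bits 100011 walk d0:H2→d1:-→d2:-→d3:-→d4:-→d5:-→d6:H5 -> H5
  del 8.14.77.240/28 (clear depth 28)
  lookup 253.161.32.33: bits 11111101101000010010000 walk d0:H2→d1:-→d2:-→d3:-→d4:-→d5:-→d6:-→d7:-→d8:-→d9:-→d10:-→d11:-→d12:H5→d13:-→d14:-→d15:-→d16:-→d17:-→d18:H1→d19:-→d20:H3→d21:-→d22:-→d23:- -> H3

== LOOKUPS ==
["H4","no-route","no-route","H6","H2","H2","H4","H6","H1","H0","H2","H1","H0","H6","H2","H5","H3"]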